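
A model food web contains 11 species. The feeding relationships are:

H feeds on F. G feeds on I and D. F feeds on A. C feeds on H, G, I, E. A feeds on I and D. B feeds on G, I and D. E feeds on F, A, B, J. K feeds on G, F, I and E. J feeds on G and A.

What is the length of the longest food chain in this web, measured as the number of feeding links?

One longest chain: D → A → J → E → K.
It has 5 species and 4 links.

4 links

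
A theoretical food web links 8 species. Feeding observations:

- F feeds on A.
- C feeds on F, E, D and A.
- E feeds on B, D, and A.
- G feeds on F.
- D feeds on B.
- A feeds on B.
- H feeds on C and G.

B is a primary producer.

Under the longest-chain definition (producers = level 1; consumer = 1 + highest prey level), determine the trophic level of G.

B is a producer → level 1.
A eats B → level 2.
F eats A → level 3.
G eats F → level 4.

Trophic level 4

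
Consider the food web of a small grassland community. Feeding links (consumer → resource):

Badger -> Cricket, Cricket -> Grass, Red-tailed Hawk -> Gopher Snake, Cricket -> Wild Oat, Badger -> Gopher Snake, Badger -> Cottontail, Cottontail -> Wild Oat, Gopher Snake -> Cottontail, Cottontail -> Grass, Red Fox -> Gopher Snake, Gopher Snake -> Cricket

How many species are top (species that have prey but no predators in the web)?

3

Top species (has prey, but nothing eats it): Red-tailed Hawk, Red Fox, Badger.
Count: 3.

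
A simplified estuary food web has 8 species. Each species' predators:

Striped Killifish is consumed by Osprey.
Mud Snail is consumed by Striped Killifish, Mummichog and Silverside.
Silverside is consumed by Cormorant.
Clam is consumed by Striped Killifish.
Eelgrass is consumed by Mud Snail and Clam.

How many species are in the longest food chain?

4 species

One longest chain: Eelgrass → Clam → Striped Killifish → Osprey.
It has 4 species and 3 links.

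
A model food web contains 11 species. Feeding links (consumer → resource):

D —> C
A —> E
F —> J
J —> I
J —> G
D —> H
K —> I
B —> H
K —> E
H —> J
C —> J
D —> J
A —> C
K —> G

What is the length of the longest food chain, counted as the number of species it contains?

One longest chain: I → J → H → B.
It has 4 species and 3 links.

4 species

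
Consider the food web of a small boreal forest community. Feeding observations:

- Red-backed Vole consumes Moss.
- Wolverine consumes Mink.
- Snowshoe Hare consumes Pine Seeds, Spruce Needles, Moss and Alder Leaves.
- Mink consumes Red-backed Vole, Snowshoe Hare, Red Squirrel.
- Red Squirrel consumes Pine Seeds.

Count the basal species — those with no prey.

4

Basal species (no prey listed): Moss, Spruce Needles, Alder Leaves, Pine Seeds.
Count: 4.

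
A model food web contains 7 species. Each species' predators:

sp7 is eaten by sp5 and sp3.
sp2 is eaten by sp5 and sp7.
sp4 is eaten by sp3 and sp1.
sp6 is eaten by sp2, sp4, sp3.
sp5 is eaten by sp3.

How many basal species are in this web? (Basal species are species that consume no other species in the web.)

Basal species (no prey listed): sp6.
Count: 1.

1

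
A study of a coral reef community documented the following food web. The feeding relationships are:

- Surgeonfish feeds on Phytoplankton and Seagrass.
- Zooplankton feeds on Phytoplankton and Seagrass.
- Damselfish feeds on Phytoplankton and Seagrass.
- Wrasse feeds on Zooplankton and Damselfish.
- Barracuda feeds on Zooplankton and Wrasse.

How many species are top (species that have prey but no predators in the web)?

2

Top species (has prey, but nothing eats it): Surgeonfish, Barracuda.
Count: 2.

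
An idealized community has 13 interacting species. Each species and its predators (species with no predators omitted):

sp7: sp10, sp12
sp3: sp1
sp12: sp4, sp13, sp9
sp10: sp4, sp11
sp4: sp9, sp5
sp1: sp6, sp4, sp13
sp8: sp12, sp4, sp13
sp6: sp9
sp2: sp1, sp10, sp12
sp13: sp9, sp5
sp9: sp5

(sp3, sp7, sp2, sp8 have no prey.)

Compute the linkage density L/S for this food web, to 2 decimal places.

There are L = 23 links among S = 13 species.
L/S = 23/13 = 1.7692 ≈ 1.77.

L/S = 1.77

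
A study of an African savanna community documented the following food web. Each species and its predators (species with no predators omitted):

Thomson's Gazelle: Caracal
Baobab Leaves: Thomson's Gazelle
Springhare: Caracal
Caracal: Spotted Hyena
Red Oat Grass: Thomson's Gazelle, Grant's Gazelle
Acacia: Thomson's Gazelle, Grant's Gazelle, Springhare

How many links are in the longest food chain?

3 links

One longest chain: Red Oat Grass → Thomson's Gazelle → Caracal → Spotted Hyena.
It has 4 species and 3 links.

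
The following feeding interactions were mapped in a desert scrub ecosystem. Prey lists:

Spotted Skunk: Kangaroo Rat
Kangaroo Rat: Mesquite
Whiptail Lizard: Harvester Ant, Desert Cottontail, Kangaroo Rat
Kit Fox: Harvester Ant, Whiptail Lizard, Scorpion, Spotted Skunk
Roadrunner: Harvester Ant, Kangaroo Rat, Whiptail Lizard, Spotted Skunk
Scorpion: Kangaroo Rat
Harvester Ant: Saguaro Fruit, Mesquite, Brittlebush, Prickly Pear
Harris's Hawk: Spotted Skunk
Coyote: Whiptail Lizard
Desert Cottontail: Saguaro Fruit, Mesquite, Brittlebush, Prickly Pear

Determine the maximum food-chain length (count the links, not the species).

3 links

One longest chain: Mesquite → Kangaroo Rat → Spotted Skunk → Harris's Hawk.
It has 4 species and 3 links.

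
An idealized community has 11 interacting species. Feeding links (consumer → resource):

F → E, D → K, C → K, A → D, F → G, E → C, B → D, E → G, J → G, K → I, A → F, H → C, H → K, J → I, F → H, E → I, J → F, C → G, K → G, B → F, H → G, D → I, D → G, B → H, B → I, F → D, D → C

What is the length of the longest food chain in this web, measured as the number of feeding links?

One longest chain: G → K → C → H → F → A.
It has 6 species and 5 links.

5 links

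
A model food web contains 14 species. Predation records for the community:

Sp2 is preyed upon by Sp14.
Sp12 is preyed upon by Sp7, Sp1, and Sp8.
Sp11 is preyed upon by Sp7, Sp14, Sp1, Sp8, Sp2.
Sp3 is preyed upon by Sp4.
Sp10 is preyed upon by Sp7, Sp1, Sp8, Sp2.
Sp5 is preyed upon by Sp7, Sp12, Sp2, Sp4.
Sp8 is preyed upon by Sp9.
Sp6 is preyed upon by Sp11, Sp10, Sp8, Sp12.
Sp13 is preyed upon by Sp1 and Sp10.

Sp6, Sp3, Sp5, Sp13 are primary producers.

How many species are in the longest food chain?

One longest chain: Sp6 → Sp12 → Sp8 → Sp9.
It has 4 species and 3 links.

4 species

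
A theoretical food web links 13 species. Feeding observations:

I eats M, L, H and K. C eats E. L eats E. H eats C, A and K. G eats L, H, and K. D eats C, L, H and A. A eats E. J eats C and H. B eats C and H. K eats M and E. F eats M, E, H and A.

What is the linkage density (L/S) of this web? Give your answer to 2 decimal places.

There are L = 27 links among S = 13 species.
L/S = 27/13 = 2.0769 ≈ 2.08.

L/S = 2.08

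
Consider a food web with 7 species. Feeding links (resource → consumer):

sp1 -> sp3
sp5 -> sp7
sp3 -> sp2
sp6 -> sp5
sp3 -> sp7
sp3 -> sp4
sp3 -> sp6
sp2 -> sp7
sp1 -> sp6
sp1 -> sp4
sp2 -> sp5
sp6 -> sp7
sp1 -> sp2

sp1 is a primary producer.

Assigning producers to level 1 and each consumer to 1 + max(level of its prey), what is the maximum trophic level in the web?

Producers (level 1): sp1.
sp1 → sp3 → sp6 → sp5 → sp7 gives sp7 level 5.
No species has a prey at level 5, so no species reaches level 6.

5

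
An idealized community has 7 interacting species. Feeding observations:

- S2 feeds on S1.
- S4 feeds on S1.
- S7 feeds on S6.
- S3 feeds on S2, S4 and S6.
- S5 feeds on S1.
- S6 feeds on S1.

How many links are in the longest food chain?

2 links

One longest chain: S1 → S6 → S7.
It has 3 species and 2 links.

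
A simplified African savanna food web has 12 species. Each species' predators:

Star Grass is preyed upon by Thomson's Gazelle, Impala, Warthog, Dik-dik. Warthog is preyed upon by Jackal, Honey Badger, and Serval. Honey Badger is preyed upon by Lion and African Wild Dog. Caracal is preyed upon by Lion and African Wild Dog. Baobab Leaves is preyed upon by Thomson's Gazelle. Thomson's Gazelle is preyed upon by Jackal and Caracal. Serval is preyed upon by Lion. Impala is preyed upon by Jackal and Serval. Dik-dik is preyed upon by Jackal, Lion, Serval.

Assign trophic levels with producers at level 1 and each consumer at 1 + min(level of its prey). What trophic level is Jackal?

Star Grass is a producer → level 1.
Dik-dik eats Star Grass → level 2.
Jackal eats Dik-dik → level 3.
No prey of Jackal is below level 2, so 3 is the minimum.

Trophic level 3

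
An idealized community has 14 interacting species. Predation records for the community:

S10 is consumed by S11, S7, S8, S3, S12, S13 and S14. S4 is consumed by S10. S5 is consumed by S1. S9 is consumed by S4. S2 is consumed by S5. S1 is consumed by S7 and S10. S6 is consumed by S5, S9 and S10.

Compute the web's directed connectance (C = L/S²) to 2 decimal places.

The web has S = 14 species and L = 16 feeding links.
C = L / S² = 16 / 196 = 0.0816 ≈ 0.08.

C = 0.08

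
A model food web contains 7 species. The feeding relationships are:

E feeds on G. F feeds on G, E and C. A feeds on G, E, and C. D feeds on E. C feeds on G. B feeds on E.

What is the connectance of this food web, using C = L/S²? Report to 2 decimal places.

C = 0.20

The web has S = 7 species and L = 10 feeding links.
C = L / S² = 10 / 49 = 0.2041 ≈ 0.20.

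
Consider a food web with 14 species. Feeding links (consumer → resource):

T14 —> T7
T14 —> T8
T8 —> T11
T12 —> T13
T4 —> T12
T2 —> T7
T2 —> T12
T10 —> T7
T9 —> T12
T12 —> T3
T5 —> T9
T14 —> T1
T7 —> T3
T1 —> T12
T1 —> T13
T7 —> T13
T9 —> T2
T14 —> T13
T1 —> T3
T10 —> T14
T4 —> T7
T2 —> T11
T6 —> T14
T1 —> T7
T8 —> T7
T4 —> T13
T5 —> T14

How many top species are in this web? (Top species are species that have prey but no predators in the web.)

Top species (has prey, but nothing eats it): T4, T10, T5, T6.
Count: 4.

4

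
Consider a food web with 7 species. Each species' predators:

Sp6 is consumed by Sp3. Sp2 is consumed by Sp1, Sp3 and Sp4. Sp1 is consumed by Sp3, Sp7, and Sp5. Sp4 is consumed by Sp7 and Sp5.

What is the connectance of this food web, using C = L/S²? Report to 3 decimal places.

The web has S = 7 species and L = 9 feeding links.
C = L / S² = 9 / 49 = 0.1837 ≈ 0.184.

C = 0.184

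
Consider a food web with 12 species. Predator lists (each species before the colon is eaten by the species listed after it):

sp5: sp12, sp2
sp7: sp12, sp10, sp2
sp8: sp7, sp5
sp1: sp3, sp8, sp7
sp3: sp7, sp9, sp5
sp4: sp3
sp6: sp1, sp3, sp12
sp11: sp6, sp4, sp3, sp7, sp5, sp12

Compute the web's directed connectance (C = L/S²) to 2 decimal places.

C = 0.16

The web has S = 12 species and L = 23 feeding links.
C = L / S² = 23 / 144 = 0.1597 ≈ 0.16.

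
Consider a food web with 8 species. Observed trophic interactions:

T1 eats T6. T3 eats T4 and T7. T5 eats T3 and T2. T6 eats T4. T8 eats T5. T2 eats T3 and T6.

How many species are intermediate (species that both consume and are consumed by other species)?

Intermediate species (has both prey and predators): T3, T6, T2, T5.
Count: 4.

4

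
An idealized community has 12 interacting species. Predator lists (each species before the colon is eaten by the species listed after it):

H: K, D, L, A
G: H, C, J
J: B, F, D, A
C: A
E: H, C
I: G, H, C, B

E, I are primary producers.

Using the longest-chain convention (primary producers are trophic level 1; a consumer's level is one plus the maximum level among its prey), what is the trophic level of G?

Trophic level 2

I is a producer → level 1.
G eats I → level 2.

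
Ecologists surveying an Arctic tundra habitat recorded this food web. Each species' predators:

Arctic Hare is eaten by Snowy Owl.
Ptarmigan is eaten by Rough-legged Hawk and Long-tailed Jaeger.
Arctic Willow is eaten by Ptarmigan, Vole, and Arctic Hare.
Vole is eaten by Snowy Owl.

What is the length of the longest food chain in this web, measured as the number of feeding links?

One longest chain: Arctic Willow → Ptarmigan → Long-tailed Jaeger.
It has 3 species and 2 links.

2 links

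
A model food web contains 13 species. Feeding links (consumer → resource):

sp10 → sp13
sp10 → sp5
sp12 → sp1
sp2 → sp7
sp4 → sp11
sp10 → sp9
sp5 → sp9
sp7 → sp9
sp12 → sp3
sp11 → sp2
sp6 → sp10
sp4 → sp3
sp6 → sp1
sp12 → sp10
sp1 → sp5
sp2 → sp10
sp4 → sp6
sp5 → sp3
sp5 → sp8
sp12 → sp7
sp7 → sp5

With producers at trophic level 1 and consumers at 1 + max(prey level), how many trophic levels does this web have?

6

Producers (level 1): sp13, sp3, sp9, sp8.
sp3 → sp5 → sp10 → sp2 → sp11 → sp4 gives sp4 level 6.
No species has a prey at level 6, so no species reaches level 7.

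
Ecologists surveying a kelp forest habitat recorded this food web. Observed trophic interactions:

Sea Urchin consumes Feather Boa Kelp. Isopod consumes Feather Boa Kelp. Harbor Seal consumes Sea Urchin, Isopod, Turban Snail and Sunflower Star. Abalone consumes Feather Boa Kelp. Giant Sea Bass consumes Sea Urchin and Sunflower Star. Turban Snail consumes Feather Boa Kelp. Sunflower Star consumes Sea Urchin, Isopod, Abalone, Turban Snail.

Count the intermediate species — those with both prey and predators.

5

Intermediate species (has both prey and predators): Sea Urchin, Turban Snail, Isopod, Abalone, Sunflower Star.
Count: 5.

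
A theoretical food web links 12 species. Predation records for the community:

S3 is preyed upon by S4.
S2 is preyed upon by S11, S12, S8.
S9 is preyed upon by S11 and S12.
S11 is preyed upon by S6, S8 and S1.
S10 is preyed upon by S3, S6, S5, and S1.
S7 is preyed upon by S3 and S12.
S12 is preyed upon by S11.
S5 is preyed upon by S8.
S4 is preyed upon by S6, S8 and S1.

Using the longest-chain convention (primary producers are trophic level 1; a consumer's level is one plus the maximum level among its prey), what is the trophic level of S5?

Trophic level 2

S10 is a producer → level 1.
S5 eats S10 → level 2.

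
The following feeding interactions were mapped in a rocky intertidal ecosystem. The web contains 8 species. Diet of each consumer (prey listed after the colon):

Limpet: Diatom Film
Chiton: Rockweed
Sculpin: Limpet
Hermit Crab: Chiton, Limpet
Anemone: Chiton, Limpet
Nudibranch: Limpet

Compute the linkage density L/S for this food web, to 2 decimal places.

L/S = 1.00

There are L = 8 links among S = 8 species.
L/S = 8/8 = 1.0000 ≈ 1.00.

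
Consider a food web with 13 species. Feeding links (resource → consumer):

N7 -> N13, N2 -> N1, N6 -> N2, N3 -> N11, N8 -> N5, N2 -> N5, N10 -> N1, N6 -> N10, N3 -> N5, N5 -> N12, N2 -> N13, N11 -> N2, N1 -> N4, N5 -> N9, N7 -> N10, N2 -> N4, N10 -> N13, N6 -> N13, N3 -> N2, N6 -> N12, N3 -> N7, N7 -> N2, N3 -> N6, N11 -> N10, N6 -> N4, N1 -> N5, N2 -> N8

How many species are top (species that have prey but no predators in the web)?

4

Top species (has prey, but nothing eats it): N13, N4, N9, N12.
Count: 4.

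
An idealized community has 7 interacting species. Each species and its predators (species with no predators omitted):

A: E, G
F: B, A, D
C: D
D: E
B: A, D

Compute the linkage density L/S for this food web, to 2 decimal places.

There are L = 9 links among S = 7 species.
L/S = 9/7 = 1.2857 ≈ 1.29.

L/S = 1.29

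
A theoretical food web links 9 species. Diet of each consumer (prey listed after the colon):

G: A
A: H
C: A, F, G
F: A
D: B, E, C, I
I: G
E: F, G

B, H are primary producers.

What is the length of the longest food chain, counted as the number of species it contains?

One longest chain: H → A → F → E → D.
It has 5 species and 4 links.

5 species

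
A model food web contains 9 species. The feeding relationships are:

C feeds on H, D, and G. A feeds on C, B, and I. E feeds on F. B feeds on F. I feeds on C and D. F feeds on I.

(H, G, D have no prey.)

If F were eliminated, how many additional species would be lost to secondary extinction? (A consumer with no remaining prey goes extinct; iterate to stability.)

2

Remove F.
Round 1: B (all prey gone), E (all prey gone) → extinct.
No further losses. Total secondary extinctions: 2.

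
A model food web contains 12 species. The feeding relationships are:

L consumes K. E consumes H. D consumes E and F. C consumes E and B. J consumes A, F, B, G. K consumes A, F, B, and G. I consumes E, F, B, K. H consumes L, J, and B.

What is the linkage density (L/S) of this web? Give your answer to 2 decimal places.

L/S = 1.75

There are L = 21 links among S = 12 species.
L/S = 21/12 = 1.7500 ≈ 1.75.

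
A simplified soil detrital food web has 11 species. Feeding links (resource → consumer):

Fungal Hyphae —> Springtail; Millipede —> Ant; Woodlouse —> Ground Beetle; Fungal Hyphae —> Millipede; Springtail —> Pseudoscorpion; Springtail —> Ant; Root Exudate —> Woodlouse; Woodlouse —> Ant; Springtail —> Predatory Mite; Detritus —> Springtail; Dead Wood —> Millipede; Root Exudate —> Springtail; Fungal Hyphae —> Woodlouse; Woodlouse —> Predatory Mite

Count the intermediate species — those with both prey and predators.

3

Intermediate species (has both prey and predators): Woodlouse, Millipede, Springtail.
Count: 3.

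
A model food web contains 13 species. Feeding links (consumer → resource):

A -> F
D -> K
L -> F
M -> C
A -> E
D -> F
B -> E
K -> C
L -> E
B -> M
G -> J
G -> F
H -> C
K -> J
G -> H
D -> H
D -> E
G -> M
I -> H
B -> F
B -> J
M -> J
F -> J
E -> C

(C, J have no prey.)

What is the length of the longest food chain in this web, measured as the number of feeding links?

One longest chain: J → F → A.
It has 3 species and 2 links.

2 links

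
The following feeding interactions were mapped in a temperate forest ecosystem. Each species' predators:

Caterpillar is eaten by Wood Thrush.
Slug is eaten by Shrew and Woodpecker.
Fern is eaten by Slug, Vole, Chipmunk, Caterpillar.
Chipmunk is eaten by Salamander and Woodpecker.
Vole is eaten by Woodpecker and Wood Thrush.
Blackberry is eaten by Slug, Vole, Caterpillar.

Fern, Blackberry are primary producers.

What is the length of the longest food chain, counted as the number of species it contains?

One longest chain: Fern → Slug → Shrew.
It has 3 species and 2 links.

3 species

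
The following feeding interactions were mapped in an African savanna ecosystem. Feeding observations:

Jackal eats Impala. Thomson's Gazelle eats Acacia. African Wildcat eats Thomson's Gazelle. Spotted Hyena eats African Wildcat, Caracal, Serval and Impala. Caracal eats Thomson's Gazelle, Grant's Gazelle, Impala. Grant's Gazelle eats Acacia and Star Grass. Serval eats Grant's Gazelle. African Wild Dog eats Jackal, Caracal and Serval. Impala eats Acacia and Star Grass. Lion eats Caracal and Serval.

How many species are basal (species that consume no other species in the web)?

2

Basal species (no prey listed): Star Grass, Acacia.
Count: 2.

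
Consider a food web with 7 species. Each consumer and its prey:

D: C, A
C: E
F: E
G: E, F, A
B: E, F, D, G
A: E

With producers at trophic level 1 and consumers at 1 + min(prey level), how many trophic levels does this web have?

Producers (level 1): E.
Following each consumer down to its lowest-level prey: E → C → D (levels 1 through 3).
All prey of D (C 2, A 2) are at level 2 or above, so D is at level 1 + 2 = 3.
Every consumer has at least one prey at level 2 or below, so none exceeds level 3.

3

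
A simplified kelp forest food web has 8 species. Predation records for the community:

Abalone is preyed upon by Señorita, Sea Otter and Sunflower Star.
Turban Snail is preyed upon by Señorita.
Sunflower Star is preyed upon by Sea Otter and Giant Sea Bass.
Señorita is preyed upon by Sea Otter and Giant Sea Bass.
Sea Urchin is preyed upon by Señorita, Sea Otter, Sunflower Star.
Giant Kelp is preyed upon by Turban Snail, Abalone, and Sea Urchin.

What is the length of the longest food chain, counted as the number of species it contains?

4 species

One longest chain: Giant Kelp → Sea Urchin → Señorita → Giant Sea Bass.
It has 4 species and 3 links.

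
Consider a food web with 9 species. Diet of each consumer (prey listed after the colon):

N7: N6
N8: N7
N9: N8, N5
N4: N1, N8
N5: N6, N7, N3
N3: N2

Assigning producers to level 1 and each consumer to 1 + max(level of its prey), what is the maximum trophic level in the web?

4

Producers (level 1): N6, N1, N2.
N6 → N7 → N8 → N9 gives N9 level 4.
No species has a prey at level 4, so no species reaches level 5.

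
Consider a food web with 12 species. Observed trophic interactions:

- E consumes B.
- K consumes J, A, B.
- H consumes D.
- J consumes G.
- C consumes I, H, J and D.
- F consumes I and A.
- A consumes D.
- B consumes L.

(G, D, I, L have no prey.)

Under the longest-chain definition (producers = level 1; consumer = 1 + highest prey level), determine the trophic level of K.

Trophic level 3

L is a producer → level 1.
B eats L → level 2.
K eats B (level 2); other prey at levels: J 2, A 2 → level 3.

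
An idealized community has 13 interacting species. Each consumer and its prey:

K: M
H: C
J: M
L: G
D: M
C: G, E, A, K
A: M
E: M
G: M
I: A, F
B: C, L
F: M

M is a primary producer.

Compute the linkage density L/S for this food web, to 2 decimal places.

L/S = 1.31

There are L = 17 links among S = 13 species.
L/S = 17/13 = 1.3077 ≈ 1.31.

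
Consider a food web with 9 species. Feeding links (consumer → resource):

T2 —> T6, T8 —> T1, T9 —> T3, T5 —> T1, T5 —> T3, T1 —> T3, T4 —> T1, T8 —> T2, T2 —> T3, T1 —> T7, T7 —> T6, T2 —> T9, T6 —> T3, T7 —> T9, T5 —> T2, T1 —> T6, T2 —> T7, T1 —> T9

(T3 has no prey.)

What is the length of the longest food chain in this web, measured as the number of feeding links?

One longest chain: T3 → T6 → T7 → T1 → T5.
It has 5 species and 4 links.

4 links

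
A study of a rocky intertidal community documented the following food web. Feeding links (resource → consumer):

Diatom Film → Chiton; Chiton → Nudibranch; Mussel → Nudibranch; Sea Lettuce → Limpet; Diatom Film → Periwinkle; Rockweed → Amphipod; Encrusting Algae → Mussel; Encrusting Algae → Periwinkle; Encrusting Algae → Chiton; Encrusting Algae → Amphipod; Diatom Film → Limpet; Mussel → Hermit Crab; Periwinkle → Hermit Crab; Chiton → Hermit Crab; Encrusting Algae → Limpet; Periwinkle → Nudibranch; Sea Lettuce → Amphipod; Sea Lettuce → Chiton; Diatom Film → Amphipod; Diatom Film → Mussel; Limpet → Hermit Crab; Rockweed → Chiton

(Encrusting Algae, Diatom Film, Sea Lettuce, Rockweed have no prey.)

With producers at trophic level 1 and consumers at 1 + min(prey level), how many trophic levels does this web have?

3

Producers (level 1): Encrusting Algae, Diatom Film, Sea Lettuce, Rockweed.
Following each consumer down to its lowest-level prey: Encrusting Algae → Periwinkle → Nudibranch (levels 1 through 3).
All prey of Nudibranch (Periwinkle 2, Mussel 2, Chiton 2) are at level 2 or above, so Nudibranch is at level 1 + 2 = 3.
Every consumer has at least one prey at level 2 or below, so none exceeds level 3.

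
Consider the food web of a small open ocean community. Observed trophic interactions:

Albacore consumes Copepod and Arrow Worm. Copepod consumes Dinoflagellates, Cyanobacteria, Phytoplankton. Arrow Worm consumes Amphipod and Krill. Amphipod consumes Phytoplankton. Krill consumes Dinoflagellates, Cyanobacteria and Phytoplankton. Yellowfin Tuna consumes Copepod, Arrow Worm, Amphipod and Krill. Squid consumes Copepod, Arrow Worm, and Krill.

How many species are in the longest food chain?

One longest chain: Phytoplankton → Krill → Arrow Worm → Squid.
It has 4 species and 3 links.

4 species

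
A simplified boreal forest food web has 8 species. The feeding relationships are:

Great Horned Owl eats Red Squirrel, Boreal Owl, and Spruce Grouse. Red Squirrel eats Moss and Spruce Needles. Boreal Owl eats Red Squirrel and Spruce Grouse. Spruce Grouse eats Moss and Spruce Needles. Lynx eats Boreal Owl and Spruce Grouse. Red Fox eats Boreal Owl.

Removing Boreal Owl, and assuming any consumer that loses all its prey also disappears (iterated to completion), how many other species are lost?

1

Remove Boreal Owl.
Round 1: Red Fox (all prey gone) → extinct.
No further losses. Total secondary extinctions: 1.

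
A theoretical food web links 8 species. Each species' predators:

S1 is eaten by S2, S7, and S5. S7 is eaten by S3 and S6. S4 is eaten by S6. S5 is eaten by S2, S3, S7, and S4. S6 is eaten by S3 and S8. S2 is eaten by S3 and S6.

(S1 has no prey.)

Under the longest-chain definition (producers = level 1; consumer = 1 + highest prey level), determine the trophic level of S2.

S1 is a producer → level 1.
S5 eats S1 → level 2.
S2 eats S5 (level 2); other prey at levels: S1 1 → level 3.

Trophic level 3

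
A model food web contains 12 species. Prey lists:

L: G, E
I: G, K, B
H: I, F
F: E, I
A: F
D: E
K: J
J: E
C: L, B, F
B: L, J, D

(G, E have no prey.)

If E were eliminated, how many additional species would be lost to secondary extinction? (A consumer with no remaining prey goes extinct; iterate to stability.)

Remove E.
Round 1: J (all prey gone), D (all prey gone) → extinct.
Round 2: K (all prey gone) → extinct.
No further losses. Total secondary extinctions: 3.

3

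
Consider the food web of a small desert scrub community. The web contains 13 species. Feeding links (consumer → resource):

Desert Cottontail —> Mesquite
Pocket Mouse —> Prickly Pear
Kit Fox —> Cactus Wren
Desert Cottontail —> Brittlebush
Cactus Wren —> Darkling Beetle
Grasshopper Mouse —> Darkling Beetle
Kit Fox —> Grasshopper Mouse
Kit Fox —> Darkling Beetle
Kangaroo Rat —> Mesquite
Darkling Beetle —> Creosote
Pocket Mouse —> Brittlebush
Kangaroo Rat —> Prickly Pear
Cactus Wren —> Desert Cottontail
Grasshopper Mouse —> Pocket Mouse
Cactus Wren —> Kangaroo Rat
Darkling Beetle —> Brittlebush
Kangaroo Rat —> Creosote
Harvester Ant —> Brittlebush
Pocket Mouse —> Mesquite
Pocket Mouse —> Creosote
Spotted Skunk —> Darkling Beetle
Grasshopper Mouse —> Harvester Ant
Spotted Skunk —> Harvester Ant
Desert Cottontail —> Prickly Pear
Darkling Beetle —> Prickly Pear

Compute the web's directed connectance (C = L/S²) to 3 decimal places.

The web has S = 13 species and L = 25 feeding links.
C = L / S² = 25 / 169 = 0.1479 ≈ 0.148.

C = 0.148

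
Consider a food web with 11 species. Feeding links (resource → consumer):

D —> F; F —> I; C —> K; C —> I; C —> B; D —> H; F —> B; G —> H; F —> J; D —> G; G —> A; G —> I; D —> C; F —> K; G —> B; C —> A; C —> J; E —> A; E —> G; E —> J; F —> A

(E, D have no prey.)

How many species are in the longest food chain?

3 species

One longest chain: D → C → K.
It has 3 species and 2 links.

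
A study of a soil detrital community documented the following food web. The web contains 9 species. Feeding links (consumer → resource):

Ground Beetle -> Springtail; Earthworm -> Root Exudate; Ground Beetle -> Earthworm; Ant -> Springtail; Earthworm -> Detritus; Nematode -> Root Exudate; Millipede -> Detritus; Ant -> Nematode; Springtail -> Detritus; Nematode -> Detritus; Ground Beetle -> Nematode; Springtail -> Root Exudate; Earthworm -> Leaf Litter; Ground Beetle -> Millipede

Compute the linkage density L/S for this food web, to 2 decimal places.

There are L = 14 links among S = 9 species.
L/S = 14/9 = 1.5556 ≈ 1.56.

L/S = 1.56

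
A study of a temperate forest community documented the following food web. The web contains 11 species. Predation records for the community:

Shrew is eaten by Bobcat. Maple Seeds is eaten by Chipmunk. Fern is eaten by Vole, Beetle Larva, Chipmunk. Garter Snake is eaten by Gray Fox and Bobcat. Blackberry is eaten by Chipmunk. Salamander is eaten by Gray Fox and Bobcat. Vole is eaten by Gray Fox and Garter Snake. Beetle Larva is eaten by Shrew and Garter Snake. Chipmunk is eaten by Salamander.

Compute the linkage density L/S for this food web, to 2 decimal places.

L/S = 1.36

There are L = 15 links among S = 11 species.
L/S = 15/11 = 1.3636 ≈ 1.36.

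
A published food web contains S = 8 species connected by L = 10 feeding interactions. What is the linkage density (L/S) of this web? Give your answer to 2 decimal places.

L/S = 1.25

There are L = 10 links among S = 8 species.
L/S = 10/8 = 1.2500 ≈ 1.25.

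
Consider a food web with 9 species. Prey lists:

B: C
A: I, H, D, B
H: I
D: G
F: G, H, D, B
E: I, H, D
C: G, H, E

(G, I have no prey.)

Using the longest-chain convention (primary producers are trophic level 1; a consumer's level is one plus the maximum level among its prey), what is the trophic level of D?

G is a producer → level 1.
D eats G → level 2.

Trophic level 2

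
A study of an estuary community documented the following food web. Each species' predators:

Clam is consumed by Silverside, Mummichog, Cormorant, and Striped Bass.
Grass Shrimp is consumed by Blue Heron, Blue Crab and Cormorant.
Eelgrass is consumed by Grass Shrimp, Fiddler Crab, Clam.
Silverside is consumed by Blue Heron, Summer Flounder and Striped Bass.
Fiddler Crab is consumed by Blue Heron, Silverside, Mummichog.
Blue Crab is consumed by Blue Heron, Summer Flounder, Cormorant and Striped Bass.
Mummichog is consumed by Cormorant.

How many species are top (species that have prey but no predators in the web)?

Top species (has prey, but nothing eats it): Summer Flounder, Blue Heron, Striped Bass, Cormorant.
Count: 4.

4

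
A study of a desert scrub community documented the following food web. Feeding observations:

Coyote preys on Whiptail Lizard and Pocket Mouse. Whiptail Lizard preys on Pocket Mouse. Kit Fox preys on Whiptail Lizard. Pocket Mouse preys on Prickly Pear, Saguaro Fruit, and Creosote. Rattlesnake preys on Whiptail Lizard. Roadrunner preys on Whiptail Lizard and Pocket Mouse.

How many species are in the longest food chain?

One longest chain: Creosote → Pocket Mouse → Whiptail Lizard → Rattlesnake.
It has 4 species and 3 links.

4 species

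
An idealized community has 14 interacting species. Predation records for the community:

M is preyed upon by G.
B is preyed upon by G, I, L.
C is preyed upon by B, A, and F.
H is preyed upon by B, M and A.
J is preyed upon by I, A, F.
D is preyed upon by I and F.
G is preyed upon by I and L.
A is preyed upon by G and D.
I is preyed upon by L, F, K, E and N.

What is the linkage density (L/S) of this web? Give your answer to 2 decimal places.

L/S = 1.71

There are L = 24 links among S = 14 species.
L/S = 24/14 = 1.7143 ≈ 1.71.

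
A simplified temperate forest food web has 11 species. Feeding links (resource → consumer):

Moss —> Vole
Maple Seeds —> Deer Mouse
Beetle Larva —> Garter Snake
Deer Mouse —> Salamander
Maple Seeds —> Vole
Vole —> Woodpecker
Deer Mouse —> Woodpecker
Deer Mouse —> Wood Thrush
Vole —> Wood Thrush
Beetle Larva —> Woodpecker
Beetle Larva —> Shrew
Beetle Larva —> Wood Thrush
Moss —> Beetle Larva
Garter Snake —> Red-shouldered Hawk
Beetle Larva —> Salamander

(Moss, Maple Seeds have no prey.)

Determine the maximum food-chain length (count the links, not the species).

3 links

One longest chain: Moss → Beetle Larva → Garter Snake → Red-shouldered Hawk.
It has 4 species and 3 links.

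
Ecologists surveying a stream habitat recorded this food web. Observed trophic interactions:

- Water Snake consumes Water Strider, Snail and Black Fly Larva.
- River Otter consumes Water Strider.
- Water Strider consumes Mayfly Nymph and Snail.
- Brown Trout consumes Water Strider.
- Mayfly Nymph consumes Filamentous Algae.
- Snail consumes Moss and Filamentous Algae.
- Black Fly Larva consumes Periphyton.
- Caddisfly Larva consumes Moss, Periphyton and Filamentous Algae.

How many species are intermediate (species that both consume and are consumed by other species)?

Intermediate species (has both prey and predators): Snail, Mayfly Nymph, Black Fly Larva, Water Strider.
Count: 4.

4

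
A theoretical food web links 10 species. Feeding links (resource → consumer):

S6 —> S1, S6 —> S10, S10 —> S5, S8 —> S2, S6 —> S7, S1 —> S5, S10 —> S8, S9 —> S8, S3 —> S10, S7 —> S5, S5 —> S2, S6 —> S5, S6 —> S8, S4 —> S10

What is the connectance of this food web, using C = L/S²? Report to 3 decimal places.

The web has S = 10 species and L = 14 feeding links.
C = L / S² = 14 / 100 = 0.1400 ≈ 0.140.

C = 0.140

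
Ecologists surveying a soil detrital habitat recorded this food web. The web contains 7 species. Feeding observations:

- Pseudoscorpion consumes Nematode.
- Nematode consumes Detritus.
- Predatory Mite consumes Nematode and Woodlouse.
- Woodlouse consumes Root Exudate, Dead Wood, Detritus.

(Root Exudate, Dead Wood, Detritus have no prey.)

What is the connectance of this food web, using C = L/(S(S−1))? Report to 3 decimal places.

C = 0.167

The web has S = 7 species and L = 7 feeding links.
C = L / (S(S−1)) = 7 / 42 = 0.1667 ≈ 0.167.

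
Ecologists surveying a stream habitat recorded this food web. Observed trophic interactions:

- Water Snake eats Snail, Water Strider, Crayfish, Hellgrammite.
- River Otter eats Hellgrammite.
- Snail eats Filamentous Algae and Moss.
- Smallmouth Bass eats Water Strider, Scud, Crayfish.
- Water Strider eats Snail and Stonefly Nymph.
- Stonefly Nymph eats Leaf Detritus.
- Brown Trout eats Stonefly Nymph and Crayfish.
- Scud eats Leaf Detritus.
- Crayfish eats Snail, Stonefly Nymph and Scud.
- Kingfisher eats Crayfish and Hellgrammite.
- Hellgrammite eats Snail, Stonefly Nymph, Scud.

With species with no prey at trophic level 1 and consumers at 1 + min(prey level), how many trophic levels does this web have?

Basal resources (level 1): Leaf Detritus, Moss, Filamentous Algae.
Following each consumer down to its lowest-level prey: Leaf Detritus → Stonefly Nymph → Hellgrammite → Kingfisher (levels 1 through 4).
All prey of Kingfisher (Hellgrammite 3, Crayfish 3) are at level 3 or above, so Kingfisher is at level 1 + 3 = 4.
Every consumer has at least one prey at level 3 or below, so none exceeds level 4.

4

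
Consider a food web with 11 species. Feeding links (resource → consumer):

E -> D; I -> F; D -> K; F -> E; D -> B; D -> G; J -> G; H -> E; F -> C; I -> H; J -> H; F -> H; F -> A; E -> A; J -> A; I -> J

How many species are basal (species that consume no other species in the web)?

Basal species (no prey listed): I.
Count: 1.

1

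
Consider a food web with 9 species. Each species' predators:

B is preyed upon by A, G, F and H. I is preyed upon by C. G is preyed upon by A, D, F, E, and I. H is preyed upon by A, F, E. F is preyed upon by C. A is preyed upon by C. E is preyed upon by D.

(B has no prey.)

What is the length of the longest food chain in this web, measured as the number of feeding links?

One longest chain: B → H → F → C.
It has 4 species and 3 links.

3 links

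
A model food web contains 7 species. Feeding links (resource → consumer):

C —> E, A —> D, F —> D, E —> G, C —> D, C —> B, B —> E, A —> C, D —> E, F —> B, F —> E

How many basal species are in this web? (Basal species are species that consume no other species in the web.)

2

Basal species (no prey listed): A, F.
Count: 2.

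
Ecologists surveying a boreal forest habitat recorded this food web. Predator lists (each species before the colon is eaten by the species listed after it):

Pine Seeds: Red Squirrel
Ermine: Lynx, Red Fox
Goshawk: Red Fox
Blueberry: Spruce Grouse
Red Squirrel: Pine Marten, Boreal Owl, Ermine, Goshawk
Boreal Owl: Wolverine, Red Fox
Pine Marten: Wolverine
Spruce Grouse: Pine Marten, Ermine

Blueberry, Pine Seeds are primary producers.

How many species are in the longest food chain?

4 species

One longest chain: Blueberry → Spruce Grouse → Pine Marten → Wolverine.
It has 4 species and 3 links.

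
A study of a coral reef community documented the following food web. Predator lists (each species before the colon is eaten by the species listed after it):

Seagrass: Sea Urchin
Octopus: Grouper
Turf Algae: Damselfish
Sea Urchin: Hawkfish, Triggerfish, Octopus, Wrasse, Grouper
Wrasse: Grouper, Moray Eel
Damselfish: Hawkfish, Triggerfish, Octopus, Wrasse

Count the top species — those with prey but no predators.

4

Top species (has prey, but nothing eats it): Hawkfish, Triggerfish, Grouper, Moray Eel.
Count: 4.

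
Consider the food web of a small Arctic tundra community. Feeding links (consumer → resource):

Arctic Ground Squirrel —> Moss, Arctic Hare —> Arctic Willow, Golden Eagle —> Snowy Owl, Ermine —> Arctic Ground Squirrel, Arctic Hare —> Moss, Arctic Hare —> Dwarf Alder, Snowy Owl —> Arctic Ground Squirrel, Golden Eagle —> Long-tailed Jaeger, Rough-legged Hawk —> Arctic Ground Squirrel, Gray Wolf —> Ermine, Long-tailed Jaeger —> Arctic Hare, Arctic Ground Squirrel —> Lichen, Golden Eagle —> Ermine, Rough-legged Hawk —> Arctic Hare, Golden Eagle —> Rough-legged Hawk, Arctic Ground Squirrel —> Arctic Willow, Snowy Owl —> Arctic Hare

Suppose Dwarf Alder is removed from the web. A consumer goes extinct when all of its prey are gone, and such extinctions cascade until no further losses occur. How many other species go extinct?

Remove Dwarf Alder.
Every predator of it retains at least one other prey: Arctic Hare still has Moss, Arctic Willow.
No consumer loses all prey, so no secondary extinctions occur.

0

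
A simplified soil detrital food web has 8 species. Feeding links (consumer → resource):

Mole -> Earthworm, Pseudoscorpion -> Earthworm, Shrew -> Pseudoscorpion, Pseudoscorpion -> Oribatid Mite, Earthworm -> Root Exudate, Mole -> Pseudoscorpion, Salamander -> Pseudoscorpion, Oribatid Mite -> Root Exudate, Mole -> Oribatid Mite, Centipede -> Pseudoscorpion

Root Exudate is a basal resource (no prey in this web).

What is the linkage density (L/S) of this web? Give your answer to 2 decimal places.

There are L = 10 links among S = 8 species.
L/S = 10/8 = 1.2500 ≈ 1.25.

L/S = 1.25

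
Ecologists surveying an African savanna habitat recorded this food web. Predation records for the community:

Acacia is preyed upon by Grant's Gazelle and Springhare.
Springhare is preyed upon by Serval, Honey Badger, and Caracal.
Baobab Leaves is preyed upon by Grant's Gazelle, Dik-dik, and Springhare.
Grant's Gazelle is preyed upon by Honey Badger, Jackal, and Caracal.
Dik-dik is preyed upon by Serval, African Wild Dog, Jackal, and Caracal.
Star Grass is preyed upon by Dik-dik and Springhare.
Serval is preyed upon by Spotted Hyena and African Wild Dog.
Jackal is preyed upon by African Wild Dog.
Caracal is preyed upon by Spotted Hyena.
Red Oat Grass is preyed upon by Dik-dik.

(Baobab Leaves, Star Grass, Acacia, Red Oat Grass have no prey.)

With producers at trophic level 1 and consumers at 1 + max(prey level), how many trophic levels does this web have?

4

Producers (level 1): Baobab Leaves, Star Grass, Acacia, Red Oat Grass.
Baobab Leaves → Springhare → Serval → African Wild Dog gives African Wild Dog level 4.
No species has a prey at level 4, so no species reaches level 5.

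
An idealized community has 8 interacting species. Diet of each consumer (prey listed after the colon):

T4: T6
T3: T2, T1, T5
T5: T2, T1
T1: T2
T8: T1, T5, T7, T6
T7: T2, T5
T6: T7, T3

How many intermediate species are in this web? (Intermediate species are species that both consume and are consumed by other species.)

Intermediate species (has both prey and predators): T1, T5, T7, T3, T6.
Count: 5.

5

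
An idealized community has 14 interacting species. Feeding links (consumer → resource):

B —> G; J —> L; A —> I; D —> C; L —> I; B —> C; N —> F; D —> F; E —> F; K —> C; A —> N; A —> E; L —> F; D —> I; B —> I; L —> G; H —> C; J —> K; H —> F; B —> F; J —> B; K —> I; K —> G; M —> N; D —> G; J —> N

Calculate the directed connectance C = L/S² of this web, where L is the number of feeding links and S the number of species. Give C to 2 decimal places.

C = 0.13

The web has S = 14 species and L = 26 feeding links.
C = L / S² = 26 / 196 = 0.1327 ≈ 0.13.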